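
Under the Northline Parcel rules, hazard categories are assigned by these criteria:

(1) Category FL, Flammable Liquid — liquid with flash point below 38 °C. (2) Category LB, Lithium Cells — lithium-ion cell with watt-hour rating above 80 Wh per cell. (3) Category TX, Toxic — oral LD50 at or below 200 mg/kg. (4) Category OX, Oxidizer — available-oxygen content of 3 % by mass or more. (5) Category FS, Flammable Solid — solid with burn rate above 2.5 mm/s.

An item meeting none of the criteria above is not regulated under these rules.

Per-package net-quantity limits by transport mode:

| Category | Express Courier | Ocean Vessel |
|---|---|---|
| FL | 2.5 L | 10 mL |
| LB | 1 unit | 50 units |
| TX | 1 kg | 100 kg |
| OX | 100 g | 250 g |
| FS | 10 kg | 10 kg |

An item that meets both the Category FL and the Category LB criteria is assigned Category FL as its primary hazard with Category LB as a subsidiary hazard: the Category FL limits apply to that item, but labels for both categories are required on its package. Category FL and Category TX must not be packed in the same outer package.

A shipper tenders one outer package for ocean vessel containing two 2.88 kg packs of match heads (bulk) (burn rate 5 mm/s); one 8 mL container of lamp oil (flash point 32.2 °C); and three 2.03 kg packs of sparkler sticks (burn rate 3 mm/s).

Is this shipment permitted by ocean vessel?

Match heads (bulk): burn rate 5 mm/s > 2.5 mm/s → Category FS (Flammable Solid).
The lamp oil has flash point 32.2 °C, which is < 38 °C, so it is Category FL (Flammable Liquid).
Burn rate 3 mm/s meets the Category FS criterion (Flammable Solid), so the sparkler sticks are Category FS.
Category FS net quantity: (two 2.88 kg packs = 5.76 kg) + (three 2.03 kg packs = 6.09 kg) = 11.85 kg.
That exceeds the Category FS ocean vessel limit of 10 kg.
Category FL quantity: 8 mL.
8 mL ≤ 10 mL (ocean vessel limit, Category FL) — within limit.
The segregation rule (Category FL with Category TX) does not apply to Category FS with Category FL.

No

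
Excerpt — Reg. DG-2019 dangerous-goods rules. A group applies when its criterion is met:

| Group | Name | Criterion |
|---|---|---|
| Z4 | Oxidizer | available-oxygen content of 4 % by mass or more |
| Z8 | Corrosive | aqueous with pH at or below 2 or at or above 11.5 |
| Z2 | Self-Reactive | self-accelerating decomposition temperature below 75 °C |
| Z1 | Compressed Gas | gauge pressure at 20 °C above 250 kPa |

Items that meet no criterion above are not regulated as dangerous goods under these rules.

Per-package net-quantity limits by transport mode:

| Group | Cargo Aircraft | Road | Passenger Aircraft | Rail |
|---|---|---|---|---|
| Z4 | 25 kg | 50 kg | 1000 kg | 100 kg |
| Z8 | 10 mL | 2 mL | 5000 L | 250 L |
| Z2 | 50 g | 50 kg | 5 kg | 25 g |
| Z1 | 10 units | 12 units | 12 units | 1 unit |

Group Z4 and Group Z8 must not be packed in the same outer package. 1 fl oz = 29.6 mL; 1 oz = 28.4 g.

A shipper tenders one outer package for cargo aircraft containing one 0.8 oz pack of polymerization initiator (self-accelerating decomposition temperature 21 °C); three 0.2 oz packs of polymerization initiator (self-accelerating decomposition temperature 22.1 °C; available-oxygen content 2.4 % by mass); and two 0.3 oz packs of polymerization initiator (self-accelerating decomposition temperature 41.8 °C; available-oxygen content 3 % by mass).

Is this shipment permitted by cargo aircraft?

No

Polymerization initiator: self-accelerating decomposition temperature 21 °C < 75 °C → Group Z2 (Self-Reactive).
With self-accelerating decomposition temperature 22.1 °C (< 75 °C), the polymerization initiator falls in Group Z2.
The polymerization initiator has self-accelerating decomposition temperature 41.8 °C, which is < 75 °C, so it is Group Z2 (Self-Reactive).
Group Z2 net quantity: (one 0.8 oz pack = 22.72 g) + (three 0.2 oz packs = 17.04 g) + (two 0.3 oz packs = 17.04 g) = 56.8 g.
56.8 g > 50 g (cargo aircraft limit, Group Z2) — over the limit.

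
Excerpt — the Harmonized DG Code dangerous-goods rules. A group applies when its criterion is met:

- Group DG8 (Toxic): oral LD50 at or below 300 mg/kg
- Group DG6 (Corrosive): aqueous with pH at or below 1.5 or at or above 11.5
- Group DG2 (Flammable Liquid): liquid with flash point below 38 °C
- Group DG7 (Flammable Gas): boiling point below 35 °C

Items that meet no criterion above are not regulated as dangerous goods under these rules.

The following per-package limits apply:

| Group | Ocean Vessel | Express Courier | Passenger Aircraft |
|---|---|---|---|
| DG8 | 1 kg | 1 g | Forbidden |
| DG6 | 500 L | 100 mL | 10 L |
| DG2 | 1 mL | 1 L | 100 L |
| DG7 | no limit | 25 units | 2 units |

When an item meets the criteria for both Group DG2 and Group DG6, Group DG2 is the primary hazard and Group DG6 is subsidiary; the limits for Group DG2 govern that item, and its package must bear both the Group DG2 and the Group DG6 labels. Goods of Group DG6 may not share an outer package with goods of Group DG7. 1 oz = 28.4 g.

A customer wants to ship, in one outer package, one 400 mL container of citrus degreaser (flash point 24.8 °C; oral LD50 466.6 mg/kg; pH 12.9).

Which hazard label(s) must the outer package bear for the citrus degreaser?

The citrus degreaser has flash point 24.8 °C, which is < 38 °C, so it is Group DG2 (Flammable Liquid).
With pH 12.9 (≥ 11.5), the citrus degreaser falls in Group DG6.
By the precedence rule Group DG2 is primary and Group DG6 is subsidiary, and that rule requires both labels on the package.

Group DG2 and DG6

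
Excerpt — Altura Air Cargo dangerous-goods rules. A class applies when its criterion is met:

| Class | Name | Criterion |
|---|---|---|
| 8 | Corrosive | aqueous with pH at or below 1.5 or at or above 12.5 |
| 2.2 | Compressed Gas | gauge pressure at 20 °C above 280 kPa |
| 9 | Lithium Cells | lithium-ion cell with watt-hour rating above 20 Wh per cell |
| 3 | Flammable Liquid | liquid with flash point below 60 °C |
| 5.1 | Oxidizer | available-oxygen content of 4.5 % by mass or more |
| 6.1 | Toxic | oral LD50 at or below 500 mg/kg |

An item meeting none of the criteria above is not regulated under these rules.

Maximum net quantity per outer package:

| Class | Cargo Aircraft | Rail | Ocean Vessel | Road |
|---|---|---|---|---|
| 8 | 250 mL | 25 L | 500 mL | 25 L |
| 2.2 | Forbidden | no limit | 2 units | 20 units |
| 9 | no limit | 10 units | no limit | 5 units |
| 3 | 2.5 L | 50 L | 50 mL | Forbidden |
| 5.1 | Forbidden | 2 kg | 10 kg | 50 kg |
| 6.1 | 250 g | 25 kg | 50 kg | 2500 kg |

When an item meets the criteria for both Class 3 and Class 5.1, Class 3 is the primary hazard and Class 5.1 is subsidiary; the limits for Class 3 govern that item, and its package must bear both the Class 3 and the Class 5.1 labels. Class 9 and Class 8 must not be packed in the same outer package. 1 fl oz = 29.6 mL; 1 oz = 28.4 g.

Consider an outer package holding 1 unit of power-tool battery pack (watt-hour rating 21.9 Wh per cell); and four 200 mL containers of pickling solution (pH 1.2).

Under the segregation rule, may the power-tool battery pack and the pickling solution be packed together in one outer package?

No

The power-tool battery pack has watt-hour rating 21.9 Wh per cell, which is > 20 Wh per cell, so it is Class 9 (Lithium Cells).
The pickling solution has pH 1.2, which is ≤ 1.5, so it is Class 8 (Corrosive).
Class 9 and Class 8 may not share an outer package.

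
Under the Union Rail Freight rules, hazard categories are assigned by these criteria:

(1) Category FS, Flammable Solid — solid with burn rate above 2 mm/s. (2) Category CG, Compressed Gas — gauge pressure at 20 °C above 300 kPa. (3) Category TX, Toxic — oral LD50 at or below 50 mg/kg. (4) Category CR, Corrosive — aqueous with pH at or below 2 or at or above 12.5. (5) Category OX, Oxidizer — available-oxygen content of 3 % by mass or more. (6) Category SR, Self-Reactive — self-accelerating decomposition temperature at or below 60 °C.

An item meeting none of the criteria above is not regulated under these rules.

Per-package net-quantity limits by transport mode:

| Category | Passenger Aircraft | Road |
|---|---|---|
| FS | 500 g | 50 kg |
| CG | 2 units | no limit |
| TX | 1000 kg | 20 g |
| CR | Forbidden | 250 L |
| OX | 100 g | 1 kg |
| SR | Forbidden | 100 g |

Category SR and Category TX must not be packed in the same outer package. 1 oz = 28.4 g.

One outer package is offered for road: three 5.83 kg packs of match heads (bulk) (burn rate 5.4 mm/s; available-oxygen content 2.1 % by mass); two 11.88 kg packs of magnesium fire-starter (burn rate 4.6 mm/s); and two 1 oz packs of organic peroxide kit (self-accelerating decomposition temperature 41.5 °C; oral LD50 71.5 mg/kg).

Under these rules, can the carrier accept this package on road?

Yes

Match heads (bulk): burn rate 5.4 mm/s > 2 mm/s → Category FS (Flammable Solid).
Magnesium fire-starter: burn rate 4.6 mm/s > 2 mm/s → Category FS (Flammable Solid).
With self-accelerating decomposition temperature 41.5 °C (≤ 60 °C), the organic peroxide kit falls in Category SR.
Category SR quantity: two 1 oz packs = 56.8 g.
56.8 g is within the road limit of 100 g for Category SR.
Total Category FS: (three 5.83 kg packs = 17.49 kg) + (two 11.88 kg packs = 23.76 kg) = 41.25 kg.
That is within the Category FS road limit of 50 kg.
The segregation rule (Category SR with Category TX) does not apply to Category SR with Category FS.
Every hazard category is within its road limit and no segregation rule is violated.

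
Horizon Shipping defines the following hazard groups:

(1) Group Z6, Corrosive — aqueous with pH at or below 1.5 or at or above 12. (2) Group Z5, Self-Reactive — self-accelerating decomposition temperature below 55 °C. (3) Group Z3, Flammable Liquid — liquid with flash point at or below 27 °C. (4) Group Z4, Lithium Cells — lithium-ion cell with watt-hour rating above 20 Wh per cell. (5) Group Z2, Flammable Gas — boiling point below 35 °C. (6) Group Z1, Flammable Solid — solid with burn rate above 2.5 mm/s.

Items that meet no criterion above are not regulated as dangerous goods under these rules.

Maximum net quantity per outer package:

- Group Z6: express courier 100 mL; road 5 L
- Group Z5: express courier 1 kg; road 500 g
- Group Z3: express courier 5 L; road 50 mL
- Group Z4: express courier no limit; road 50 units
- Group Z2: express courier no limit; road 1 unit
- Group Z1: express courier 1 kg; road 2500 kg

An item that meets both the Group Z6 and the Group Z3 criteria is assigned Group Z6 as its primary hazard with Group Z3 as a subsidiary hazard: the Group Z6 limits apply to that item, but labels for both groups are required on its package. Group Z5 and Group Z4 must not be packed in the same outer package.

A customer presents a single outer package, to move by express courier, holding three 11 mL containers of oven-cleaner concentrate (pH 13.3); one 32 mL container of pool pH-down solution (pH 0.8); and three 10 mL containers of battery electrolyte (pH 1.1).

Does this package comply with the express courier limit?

The oven-cleaner concentrate has pH 13.3, which is ≥ 12, so it is Group Z6 (Corrosive).
pH 0.8 meets the Group Z6 criterion (Corrosive), so the pool pH-down solution is Group Z6.
Battery electrolyte: pH 1.1 ≤ 1.5 → Group Z6 (Corrosive).
Total Group Z6: (three 11 mL containers = 33 mL) + 32 mL + (three 10 mL containers = 30 mL) = 95 mL.
95 mL is within the express courier limit of 100 mL for Group Z6.

Yes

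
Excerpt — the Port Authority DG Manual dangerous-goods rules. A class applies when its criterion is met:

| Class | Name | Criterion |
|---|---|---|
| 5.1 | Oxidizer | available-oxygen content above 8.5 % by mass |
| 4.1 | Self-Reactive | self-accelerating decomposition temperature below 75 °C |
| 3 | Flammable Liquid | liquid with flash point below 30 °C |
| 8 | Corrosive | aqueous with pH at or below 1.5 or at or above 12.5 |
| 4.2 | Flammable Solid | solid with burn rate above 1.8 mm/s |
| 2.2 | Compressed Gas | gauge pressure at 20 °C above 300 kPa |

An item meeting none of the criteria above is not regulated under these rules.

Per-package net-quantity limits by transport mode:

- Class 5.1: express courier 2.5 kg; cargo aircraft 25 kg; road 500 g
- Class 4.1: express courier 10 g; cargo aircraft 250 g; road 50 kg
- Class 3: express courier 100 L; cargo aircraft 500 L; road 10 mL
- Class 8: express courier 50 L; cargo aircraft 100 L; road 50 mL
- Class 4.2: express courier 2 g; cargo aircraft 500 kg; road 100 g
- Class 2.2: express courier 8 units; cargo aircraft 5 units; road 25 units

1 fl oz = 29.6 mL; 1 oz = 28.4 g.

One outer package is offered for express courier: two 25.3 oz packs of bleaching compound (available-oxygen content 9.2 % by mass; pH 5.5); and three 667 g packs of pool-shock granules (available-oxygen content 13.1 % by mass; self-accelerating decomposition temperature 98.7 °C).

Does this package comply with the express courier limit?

Available-oxygen content 9.2 % by mass meets the Class 5.1 criterion (Oxidizer), so the bleaching compound is Class 5.1.
The pool-shock granules have available-oxygen content 13.1 % by mass, which is > 8.5 % by mass, so they are Class 5.1 (Oxidizer).
Total Class 5.1: (two 25.3 oz packs = 1437.04 g) + (three 667 g packs = 2.001 kg) = 3438.04 g.
That exceeds the Class 5.1 express courier limit of 2.5 kg.

No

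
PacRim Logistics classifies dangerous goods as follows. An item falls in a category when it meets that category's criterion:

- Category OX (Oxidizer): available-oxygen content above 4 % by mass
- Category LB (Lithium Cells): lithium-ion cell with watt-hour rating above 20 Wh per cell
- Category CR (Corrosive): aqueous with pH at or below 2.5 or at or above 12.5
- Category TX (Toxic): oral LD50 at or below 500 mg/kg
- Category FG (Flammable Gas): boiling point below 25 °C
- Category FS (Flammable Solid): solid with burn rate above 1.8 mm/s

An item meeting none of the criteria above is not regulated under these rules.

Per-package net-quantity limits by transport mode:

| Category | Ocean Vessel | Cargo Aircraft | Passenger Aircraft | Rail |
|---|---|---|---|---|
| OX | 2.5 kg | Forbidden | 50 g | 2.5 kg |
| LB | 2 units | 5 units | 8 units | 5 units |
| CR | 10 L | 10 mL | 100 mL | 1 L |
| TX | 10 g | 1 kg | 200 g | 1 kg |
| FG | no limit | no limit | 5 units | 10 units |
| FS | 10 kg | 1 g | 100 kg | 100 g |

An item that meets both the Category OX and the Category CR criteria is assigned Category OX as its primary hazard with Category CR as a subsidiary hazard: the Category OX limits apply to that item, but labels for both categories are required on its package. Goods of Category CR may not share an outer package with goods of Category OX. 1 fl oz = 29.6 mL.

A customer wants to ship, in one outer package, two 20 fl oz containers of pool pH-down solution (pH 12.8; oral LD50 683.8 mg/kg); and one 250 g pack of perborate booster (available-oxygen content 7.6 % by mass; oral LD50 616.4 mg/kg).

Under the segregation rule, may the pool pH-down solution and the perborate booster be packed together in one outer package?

No

Pool pH-down solution: pH 12.8 ≥ 12.5 → Category CR (Corrosive).
Available-oxygen content 7.6 % by mass meets the Category OX criterion (Oxidizer), so the perborate booster is Category OX.
Category CR and Category OX may not share an outer package.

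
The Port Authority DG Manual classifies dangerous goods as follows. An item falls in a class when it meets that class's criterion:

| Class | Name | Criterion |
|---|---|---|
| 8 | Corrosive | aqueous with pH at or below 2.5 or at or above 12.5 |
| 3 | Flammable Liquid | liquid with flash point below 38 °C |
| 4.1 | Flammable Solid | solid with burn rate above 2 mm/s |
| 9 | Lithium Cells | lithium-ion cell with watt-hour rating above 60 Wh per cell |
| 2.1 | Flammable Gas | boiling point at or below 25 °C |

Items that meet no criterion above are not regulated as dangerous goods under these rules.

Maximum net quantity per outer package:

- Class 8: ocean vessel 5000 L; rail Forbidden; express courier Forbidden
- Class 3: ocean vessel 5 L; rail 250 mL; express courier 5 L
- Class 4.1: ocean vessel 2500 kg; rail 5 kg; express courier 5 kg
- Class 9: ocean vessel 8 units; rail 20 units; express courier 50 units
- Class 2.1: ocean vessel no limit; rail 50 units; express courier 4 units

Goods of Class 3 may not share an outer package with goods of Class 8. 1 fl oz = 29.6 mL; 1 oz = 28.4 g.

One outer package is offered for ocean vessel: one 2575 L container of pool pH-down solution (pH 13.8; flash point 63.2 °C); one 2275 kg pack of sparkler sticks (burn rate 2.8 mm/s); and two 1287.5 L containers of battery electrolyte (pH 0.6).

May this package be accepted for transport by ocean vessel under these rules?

With pH 13.8 (≥ 12.5), the pool pH-down solution falls in Class 8.
With burn rate 2.8 mm/s (> 2 mm/s), the sparkler sticks fall in Class 4.1.
The battery electrolyte has pH 0.6, which is ≤ 2.5, so it is Class 8 (Corrosive).
Total Class 8: 2575 L + (two 1287.5 L containers = 2575 L) = 5150 L.
5150 L > 5000 L (ocean vessel limit, Class 8) — over the limit.
Class 4.1 quantity: 2275 kg.
2275 kg ≤ 2500 kg (ocean vessel limit, Class 4.1) — within limit.
The segregation rule (Class 3 with Class 8) does not apply to Class 8 with Class 4.1.

No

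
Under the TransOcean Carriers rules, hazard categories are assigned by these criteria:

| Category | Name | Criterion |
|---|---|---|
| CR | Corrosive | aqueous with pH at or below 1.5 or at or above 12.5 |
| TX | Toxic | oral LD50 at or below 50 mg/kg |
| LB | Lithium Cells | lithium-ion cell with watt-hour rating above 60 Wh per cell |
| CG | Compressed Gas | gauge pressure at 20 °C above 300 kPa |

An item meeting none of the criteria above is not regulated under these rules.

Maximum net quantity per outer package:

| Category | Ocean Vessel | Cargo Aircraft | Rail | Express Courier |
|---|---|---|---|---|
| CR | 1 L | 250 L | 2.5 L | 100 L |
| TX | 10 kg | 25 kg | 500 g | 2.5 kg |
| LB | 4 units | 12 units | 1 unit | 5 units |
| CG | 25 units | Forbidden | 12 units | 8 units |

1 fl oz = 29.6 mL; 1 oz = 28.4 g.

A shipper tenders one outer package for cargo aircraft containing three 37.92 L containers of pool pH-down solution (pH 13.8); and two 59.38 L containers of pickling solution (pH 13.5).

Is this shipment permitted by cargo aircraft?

Yes

The pool pH-down solution has pH 13.8, which is ≥ 12.5, so it is Category CR (Corrosive).
pH 13.5 meets the Category CR criterion (Corrosive), so the pickling solution is Category CR.
Total Category CR: (three 37.92 L containers = 113.76 L) + (two 59.38 L containers = 118.76 L) = 232.52 L.
232.52 L is within the cargo aircraft limit of 250 L for Category CR.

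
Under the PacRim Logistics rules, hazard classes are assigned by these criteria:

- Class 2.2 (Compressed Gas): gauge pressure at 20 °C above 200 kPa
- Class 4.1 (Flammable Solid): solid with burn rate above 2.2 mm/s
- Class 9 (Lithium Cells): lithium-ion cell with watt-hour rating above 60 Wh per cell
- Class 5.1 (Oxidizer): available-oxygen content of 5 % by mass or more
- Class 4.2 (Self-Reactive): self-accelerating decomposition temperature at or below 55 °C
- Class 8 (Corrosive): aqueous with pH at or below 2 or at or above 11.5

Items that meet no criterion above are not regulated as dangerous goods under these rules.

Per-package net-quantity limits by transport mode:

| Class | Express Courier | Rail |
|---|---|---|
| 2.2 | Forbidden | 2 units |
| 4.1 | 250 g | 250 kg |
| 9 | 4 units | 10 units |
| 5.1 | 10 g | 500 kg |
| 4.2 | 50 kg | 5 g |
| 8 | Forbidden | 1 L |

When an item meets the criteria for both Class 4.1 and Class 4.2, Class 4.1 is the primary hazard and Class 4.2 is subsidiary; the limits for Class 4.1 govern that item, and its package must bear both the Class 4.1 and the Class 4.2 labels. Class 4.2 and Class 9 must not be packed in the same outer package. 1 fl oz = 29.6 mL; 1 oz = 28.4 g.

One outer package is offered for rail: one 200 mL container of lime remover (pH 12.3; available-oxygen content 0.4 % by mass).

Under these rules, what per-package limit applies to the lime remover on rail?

1 L

Lime remover: pH 12.3 ≥ 11.5 → Class 8 (Corrosive).
The rail limit for Class 8 is 1 L.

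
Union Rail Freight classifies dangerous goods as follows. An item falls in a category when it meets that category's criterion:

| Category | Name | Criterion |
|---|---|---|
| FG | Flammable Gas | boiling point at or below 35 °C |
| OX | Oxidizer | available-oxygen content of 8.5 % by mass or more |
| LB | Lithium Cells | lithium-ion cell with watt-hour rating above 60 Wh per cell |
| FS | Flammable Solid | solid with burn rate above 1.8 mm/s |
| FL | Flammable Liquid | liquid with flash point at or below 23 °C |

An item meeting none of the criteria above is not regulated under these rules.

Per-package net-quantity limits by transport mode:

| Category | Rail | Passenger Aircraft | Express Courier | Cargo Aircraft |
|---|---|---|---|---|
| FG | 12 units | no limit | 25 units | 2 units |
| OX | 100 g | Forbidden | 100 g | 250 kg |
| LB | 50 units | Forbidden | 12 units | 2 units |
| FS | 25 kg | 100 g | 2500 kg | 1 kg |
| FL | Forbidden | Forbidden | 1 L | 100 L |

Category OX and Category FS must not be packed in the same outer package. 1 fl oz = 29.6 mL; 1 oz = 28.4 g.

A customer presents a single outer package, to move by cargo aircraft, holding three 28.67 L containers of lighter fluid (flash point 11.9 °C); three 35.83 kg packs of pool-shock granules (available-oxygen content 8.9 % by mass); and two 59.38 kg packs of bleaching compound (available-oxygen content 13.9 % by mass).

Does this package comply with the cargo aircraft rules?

Yes

Flash point 11.9 °C meets the Category FL criterion (Flammable Liquid), so the lighter fluid is Category FL.
Pool-shock granules: available-oxygen content 8.9 % by mass ≥ 8.5 % by mass → Category OX (Oxidizer).
Available-oxygen content 13.9 % by mass meets the Category OX criterion (Oxidizer), so the bleaching compound is Category OX.
Total Category OX: (three 35.83 kg packs = 107.49 kg) + (two 59.38 kg packs = 118.76 kg) = 226.25 kg.
226.25 kg is within the cargo aircraft limit of 250 kg for Category OX.
Category FL quantity: three 28.67 L containers = 86.01 L.
That is within the Category FL cargo aircraft limit of 100 L.
The segregation rule (Category OX with Category FS) does not apply to Category OX with Category FL.
Every hazard category is within its cargo aircraft limit and no segregation rule is violated.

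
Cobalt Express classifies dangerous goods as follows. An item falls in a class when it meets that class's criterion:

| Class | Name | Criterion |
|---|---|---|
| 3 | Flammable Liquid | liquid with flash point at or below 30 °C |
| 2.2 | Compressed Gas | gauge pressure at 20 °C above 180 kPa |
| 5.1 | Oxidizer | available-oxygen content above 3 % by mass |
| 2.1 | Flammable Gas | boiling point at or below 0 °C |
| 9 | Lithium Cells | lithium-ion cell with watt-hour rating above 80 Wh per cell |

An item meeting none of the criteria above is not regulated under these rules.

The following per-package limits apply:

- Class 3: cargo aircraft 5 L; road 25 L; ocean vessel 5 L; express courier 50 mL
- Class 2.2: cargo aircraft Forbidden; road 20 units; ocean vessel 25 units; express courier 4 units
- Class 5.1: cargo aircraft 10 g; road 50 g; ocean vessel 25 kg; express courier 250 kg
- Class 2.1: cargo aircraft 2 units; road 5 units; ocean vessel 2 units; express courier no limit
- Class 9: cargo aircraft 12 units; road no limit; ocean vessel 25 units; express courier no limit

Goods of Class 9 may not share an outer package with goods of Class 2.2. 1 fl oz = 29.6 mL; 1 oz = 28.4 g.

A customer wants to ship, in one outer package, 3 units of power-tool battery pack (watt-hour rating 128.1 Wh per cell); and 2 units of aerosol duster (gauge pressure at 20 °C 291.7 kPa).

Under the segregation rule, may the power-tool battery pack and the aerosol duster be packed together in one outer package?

Watt-hour rating 128.1 Wh per cell meets the Class 9 criterion (Lithium Cells), so the power-tool battery pack is Class 9.
Aerosol duster: gauge pressure at 20 °C 291.7 kPa > 180 kPa → Class 2.2 (Compressed Gas).
Class 9 and Class 2.2 may not share an outer package.

No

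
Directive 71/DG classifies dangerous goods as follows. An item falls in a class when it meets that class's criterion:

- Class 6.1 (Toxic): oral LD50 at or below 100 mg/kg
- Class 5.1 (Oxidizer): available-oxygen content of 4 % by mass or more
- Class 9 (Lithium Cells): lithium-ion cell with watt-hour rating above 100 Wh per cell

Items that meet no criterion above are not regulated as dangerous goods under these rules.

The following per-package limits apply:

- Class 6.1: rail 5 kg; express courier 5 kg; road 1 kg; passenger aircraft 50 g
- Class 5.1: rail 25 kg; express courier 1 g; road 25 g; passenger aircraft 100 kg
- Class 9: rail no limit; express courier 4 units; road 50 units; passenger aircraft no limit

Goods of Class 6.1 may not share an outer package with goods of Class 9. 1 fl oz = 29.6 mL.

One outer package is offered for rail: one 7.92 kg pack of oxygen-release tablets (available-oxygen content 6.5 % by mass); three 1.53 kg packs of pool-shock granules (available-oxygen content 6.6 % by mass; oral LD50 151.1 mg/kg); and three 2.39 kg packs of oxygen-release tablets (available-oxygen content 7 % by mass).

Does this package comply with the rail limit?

With available-oxygen content 6.5 % by mass (≥ 4 % by mass), the oxygen-release tablets fall in Class 5.1.
Pool-shock granules: available-oxygen content 6.6 % by mass ≥ 4 % by mass → Class 5.1 (Oxidizer).
With available-oxygen content 7 % by mass (≥ 4 % by mass), the oxygen-release tablets fall in Class 5.1.
Total Class 5.1: 7.92 kg + (three 1.53 kg packs = 4.59 kg) + (three 2.39 kg packs = 7.17 kg) = 19.68 kg.
That is within the Class 5.1 rail limit of 25 kg.

Yes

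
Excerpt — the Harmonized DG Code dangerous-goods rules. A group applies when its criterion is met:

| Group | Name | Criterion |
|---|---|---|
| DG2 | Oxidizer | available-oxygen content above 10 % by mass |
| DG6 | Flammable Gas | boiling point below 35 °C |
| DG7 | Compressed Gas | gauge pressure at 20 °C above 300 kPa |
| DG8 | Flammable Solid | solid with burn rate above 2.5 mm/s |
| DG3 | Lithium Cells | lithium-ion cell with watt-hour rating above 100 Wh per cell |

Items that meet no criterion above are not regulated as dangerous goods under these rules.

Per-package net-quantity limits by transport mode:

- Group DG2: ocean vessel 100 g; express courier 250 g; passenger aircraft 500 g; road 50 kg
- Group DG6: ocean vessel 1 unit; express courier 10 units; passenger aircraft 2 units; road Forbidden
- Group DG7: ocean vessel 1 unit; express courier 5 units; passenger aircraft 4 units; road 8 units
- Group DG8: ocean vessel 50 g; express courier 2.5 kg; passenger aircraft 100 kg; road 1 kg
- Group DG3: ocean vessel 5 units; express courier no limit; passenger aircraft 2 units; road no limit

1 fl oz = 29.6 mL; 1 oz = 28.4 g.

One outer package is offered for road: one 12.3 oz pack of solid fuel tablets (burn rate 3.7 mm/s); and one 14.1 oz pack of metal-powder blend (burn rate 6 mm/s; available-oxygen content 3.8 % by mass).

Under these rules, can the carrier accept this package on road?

Yes

Solid fuel tablets: burn rate 3.7 mm/s > 2.5 mm/s → Group DG8 (Flammable Solid).
Metal-powder blend: burn rate 6 mm/s > 2.5 mm/s → Group DG8 (Flammable Solid).
Total Group DG8: (one 12.3 oz pack = 349.32 g) + (one 14.1 oz pack = 400.44 g) = 749.76 g.
749.76 g is within the road limit of 1 kg for Group DG8.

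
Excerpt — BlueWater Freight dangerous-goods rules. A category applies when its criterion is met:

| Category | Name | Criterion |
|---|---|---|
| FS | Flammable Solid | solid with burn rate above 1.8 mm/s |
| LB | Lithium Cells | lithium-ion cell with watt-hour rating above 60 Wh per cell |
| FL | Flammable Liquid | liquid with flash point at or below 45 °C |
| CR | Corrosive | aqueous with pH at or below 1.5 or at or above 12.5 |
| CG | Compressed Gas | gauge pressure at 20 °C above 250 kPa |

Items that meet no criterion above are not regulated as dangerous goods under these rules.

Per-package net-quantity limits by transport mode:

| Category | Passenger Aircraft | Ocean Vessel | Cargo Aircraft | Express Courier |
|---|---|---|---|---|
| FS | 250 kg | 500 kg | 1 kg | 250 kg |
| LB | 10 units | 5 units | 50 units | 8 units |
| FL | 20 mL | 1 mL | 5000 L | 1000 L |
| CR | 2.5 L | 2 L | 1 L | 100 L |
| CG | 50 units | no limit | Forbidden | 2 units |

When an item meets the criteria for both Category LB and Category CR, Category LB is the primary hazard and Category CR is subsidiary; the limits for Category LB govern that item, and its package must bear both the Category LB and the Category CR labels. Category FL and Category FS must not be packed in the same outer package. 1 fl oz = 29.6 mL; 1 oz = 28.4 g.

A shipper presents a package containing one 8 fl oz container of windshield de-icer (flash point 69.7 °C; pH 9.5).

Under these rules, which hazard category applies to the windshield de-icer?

flash point 69.7 °C is not below 45 °C, so Category FL does not apply.
pH 9.5 is between 1.5 and 12.5, so Category CR does not apply.
No criterion is met, so the item is not regulated.

Not regulated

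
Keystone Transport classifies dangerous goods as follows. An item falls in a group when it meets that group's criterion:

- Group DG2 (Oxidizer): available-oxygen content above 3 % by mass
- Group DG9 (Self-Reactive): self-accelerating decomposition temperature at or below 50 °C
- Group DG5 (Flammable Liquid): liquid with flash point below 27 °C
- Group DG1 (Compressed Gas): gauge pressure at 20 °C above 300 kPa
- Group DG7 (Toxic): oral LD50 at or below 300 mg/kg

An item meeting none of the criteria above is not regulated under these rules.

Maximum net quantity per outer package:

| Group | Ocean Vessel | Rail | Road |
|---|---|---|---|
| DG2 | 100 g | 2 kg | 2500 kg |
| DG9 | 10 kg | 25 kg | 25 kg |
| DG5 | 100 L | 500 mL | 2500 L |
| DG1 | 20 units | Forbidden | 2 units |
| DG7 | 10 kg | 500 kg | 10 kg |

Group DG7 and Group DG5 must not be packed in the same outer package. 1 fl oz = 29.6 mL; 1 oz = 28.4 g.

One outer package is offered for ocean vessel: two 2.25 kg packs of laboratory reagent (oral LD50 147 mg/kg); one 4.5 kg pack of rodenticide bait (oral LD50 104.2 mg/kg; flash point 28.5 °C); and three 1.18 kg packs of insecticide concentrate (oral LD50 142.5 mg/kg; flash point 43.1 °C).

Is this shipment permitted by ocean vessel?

The laboratory reagent has oral LD50 147 mg/kg, which is ≤ 300 mg/kg, so it is Group DG7 (Toxic).
Rodenticide bait: oral LD50 104.2 mg/kg ≤ 300 mg/kg → Group DG7 (Toxic).
With oral LD50 142.5 mg/kg (≤ 300 mg/kg), the insecticide concentrate falls in Group DG7.
Total Group DG7: (two 2.25 kg packs = 4.5 kg) + 4.5 kg + (three 1.18 kg packs = 3.54 kg) = 12.54 kg.
That exceeds the Group DG7 ocean vessel limit of 10 kg.

No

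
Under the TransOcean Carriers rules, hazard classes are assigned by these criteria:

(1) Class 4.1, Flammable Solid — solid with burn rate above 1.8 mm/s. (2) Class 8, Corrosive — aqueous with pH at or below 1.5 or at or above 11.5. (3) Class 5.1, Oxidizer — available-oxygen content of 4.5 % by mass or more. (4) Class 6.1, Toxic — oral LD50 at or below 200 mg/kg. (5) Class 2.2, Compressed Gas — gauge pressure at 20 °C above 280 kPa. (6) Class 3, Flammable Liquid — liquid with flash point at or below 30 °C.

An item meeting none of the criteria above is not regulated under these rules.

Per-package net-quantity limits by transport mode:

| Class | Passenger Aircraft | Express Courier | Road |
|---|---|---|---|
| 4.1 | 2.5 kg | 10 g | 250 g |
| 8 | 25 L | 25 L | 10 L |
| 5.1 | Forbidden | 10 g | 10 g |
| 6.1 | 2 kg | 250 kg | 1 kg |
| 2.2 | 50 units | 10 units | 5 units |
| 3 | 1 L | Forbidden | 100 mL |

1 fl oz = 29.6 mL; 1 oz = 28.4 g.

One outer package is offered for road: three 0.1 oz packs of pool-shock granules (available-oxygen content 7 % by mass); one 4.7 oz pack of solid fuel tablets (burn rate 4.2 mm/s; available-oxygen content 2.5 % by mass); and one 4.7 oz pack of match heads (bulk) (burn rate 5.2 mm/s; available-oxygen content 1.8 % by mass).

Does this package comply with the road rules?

Pool-shock granules: available-oxygen content 7 % by mass ≥ 4.5 % by mass → Class 5.1 (Oxidizer).
The solid fuel tablets have burn rate 4.2 mm/s, which is > 1.8 mm/s, so they are Class 4.1 (Flammable Solid).
The match heads (bulk) have burn rate 5.2 mm/s, which is > 1.8 mm/s, so they are Class 4.1 (Flammable Solid).
Class 4.1 net quantity: (one 4.7 oz pack = 133.48 g) + (one 4.7 oz pack = 133.48 g) = 266.96 g.
266.96 g exceeds the road limit of 250 g for Class 4.1.
Class 5.1 quantity: three 0.1 oz packs = 8.52 g.
That is within the Class 5.1 road limit of 10 g.

No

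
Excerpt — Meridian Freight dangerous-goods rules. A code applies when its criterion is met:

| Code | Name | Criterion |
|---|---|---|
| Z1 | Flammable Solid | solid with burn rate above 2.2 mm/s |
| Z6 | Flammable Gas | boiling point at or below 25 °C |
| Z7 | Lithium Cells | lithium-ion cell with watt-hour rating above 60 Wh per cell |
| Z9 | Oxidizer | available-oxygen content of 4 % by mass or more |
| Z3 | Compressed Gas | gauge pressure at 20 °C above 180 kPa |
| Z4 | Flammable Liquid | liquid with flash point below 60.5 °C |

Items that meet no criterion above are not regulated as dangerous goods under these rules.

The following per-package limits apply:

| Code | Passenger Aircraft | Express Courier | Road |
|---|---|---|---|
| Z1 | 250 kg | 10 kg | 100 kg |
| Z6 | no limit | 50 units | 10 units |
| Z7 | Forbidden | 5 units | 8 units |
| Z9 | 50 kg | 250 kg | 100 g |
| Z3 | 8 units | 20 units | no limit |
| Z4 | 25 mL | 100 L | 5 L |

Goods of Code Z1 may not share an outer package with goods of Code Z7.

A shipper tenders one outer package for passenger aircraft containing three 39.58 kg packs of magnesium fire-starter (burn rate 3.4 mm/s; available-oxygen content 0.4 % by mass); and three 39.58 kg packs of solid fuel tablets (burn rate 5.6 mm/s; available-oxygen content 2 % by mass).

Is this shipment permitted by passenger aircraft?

Yes

With burn rate 3.4 mm/s (> 2.2 mm/s), the magnesium fire-starter falls in Code Z1.
Solid fuel tablets: burn rate 5.6 mm/s > 2.2 mm/s → Code Z1 (Flammable Solid).
Code Z1 net quantity: (three 39.58 kg packs = 118.74 kg) + (three 39.58 kg packs = 118.74 kg) = 237.48 kg.
That is within the Code Z1 passenger aircraft limit of 250 kg.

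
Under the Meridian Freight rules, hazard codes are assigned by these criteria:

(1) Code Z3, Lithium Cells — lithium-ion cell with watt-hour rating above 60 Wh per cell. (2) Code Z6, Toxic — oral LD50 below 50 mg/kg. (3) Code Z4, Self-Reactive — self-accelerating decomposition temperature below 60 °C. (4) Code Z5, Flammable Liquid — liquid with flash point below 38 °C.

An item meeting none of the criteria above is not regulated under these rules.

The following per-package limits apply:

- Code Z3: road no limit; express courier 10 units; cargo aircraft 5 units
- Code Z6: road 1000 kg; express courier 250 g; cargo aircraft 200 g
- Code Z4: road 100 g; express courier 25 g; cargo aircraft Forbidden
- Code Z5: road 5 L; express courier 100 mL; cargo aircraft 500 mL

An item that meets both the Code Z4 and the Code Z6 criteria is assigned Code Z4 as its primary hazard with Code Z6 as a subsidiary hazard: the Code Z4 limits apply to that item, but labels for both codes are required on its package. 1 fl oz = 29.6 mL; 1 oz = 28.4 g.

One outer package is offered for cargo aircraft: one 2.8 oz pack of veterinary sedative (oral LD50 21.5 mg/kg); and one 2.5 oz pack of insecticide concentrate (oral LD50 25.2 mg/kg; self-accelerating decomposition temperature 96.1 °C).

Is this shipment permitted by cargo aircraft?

Veterinary sedative: oral LD50 21.5 mg/kg < 50 mg/kg → Code Z6 (Toxic).
Insecticide concentrate: oral LD50 25.2 mg/kg < 50 mg/kg → Code Z6 (Toxic).
Total Code Z6: (one 2.8 oz pack = 79.52 g) + (one 2.5 oz pack = 71 g) = 150.52 g.
That is within the Code Z6 cargo aircraft limit of 200 g.

Yes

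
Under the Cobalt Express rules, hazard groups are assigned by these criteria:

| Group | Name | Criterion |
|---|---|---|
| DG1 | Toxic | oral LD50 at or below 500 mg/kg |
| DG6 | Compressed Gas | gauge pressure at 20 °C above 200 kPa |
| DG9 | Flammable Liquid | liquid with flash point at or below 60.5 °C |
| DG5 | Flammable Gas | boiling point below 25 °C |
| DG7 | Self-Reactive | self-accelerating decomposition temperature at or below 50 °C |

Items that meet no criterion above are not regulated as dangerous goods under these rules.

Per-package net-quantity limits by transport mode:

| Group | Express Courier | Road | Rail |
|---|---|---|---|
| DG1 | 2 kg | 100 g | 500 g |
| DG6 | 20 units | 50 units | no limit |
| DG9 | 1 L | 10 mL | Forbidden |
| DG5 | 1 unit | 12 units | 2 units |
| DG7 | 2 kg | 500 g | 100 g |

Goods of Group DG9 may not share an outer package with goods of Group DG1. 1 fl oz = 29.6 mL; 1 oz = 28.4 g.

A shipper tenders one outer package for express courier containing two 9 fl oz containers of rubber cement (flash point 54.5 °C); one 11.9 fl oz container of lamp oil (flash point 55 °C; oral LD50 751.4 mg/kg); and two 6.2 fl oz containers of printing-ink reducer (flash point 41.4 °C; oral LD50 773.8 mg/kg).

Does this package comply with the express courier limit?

No

Rubber cement: flash point 54.5 °C ≤ 60.5 °C → Group DG9 (Flammable Liquid).
Lamp oil: flash point 55 °C ≤ 60.5 °C → Group DG9 (Flammable Liquid).
Flash point 41.4 °C meets the Group DG9 criterion (Flammable Liquid), so the printing-ink reducer is Group DG9.
Total Group DG9: (two 9 fl oz containers = 532.8 mL) + (one 11.9 fl oz container = 352.24 mL) + (two 6.2 fl oz containers = 367.04 mL) = 1252.08 mL.
1252.08 mL > 1 L (express courier limit, Group DG9) — over the limit.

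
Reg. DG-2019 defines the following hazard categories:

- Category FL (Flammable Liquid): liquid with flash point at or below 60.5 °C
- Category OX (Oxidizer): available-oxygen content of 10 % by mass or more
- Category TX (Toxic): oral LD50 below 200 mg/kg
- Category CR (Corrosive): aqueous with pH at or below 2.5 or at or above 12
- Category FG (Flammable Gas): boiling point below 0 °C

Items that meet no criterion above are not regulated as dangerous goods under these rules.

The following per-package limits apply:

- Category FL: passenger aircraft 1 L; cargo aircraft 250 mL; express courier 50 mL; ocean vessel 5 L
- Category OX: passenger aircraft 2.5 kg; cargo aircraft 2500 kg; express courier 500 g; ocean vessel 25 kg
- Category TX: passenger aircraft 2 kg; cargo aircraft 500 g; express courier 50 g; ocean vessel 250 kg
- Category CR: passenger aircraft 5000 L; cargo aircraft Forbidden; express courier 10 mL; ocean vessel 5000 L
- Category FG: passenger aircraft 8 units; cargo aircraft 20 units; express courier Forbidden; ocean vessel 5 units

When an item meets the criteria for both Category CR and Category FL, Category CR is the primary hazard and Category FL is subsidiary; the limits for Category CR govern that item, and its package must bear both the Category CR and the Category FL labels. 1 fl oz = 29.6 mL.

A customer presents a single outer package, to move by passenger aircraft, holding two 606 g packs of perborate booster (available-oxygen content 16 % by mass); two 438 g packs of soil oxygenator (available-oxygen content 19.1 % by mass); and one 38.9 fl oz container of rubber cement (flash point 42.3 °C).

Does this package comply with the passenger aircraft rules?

The perborate booster has available-oxygen content 16 % by mass, which is ≥ 10 % by mass, so it is Category OX (Oxidizer).
Available-oxygen content 19.1 % by mass meets the Category OX criterion (Oxidizer), so the soil oxygenator is Category OX.
Rubber cement: flash point 42.3 °C ≤ 60.5 °C → Category FL (Flammable Liquid).
Category FL quantity: one 38.9 fl oz container = 1151.44 mL.
1151.44 mL > 1 L (passenger aircraft limit, Category FL) — over the limit.
Category OX net quantity: (two 606 g packs = 1.212 kg) + (two 438 g packs = 876 g) = 2.088 kg.
2.088 kg is within the passenger aircraft limit of 2.5 kg for Category OX.

No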